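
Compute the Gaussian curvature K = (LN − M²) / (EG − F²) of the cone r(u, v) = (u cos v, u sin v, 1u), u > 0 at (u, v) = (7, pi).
K = 0

Coefficients of the first fundamental form: E = 2, F = 0, G = u^2.
Coefficients of the second fundamental form: L = 0, M = 0, N = sqrt(2)*u^2/(2*Abs(u)).
Assemble K = (LN − M²)/(EG − F²) = 0. At (u, v) = (7, pi): K = 0.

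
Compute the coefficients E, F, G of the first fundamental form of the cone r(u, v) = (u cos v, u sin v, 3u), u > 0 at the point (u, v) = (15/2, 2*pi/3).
E = 10;  F = 0;  G = 225/4

Partials: r_u = (cos(v), sin(v), 3), r_v = (-u*sin(v), u*cos(v), 0). As functions of (u, v):
  E = r_u · r_u = 10,
  F = r_u · r_v = 0,
  G = r_v · r_v = u^2.
Evaluating at (u, v) = (15/2, 2*pi/3): E = 10, F = 0, G = 225/4.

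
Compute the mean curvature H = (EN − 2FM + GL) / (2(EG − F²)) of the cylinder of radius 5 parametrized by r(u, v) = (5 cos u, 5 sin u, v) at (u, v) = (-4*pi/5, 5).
H = -1/10

With E = 25, F = 0, G = 1, L = -5, M = 0, N = 0, assemble
  H = (EN − 2FM + GL) / (2(EG − F²)) = -1/10.
At (u, v) = (-4*pi/5, 5): H = -1/10.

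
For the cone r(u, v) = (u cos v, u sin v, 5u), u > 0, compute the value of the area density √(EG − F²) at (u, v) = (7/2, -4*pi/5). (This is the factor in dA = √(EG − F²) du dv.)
√(EG − F²)|_{(7/2, -4*pi/5)} = 7*sqrt(26)/2

E = 26, F = 0, G = u^2, so EG − F² = 26*u^2. Taking the positive square root: √(EG − F²) = sqrt(26)*Abs(u). At (u, v) = (7/2, -4*pi/5): 7*sqrt(26)/2.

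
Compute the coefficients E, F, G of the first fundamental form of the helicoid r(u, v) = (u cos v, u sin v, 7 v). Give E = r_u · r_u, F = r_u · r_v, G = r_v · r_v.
E = 1;  F = 0;  G = u^2 + 49

Compute partials: r_u = (cos(v), sin(v), 0), r_v = (-u*sin(v), u*cos(v), 7). Then
  E = r_u · r_u = 1,
  F = r_u · r_v = 0,
  G = r_v · r_v = u^2 + 49.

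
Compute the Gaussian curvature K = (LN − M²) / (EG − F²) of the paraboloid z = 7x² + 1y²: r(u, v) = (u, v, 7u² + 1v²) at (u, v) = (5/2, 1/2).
K = 28/1505529

Coefficients of the first fundamental form: E = 196*u^2 + 1, F = 28*u*v, G = 4*v^2 + 1.
Coefficients of the second fundamental form: L = 14/sqrt(196*u^2 + 4*v^2 + 1), M = 0, N = 2/sqrt(196*u^2 + 4*v^2 + 1).
Assemble K = (LN − M²)/(EG − F²) = 28/(38416*u^4 + 1568*u^2*v^2 + 392*u^2 + 16*v^4 + 8*v^2 + 1). At (u, v) = (5/2, 1/2): K = 28/1505529.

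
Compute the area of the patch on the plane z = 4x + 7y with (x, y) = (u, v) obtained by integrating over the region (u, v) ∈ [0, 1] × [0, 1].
Area = sqrt(66)

Area = ∫∫ √(EG − F²) du dv with √(EG − F²) = sqrt(66). Integrating over [0, 1] × [0, 1] gives sqrt(66).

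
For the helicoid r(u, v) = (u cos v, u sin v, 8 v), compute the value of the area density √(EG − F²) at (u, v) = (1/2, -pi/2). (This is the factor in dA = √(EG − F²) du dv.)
√(EG − F²)|_{(1/2, -pi/2)} = sqrt(257)/2

E = 1, F = 0, G = u^2 + 64, so EG − F² = u^2 + 64. Taking the positive square root: √(EG − F²) = sqrt(u^2 + 64). At (u, v) = (1/2, -pi/2): sqrt(257)/2.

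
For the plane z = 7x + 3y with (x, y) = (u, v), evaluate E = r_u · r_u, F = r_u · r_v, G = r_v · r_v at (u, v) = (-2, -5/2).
E = 50;  F = 21;  G = 10

Partials: r_u = (1, 0, 7), r_v = (0, 1, 3). As functions of (u, v):
  E = r_u · r_u = 50,
  F = r_u · r_v = 21,
  G = r_v · r_v = 10.
Evaluating at (u, v) = (-2, -5/2): E = 50, F = 21, G = 10.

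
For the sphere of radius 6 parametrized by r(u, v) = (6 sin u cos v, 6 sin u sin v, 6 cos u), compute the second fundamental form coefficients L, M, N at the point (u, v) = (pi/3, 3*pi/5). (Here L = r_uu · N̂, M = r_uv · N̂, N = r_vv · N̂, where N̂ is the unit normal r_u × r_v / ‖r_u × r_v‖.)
L = -6;  M = 0;  N = -9/2

Compute the unit normal N̂(u, v) = (sin(u)^2*cos(v)/Abs(sin(u)), sin(u)^2*sin(v)/Abs(sin(u)), sin(2*u)/(2*Abs(sin(u)))), and the second partials r_uu, r_uv, r_vv. Take dot products:
  L(u, v) = r_uu · N̂ = -6*sin(u)/Abs(sin(u)),
  M(u, v) = r_uv · N̂ = 0,
  N(u, v) = r_vv · N̂ = -6*sin(u)^3/Abs(sin(u)).
Evaluating at (u, v) = (pi/3, 3*pi/5):
  L = -6, M = 0, N = -9/2.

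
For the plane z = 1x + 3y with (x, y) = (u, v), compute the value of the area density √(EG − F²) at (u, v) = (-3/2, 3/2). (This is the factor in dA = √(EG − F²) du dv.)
√(EG − F²)|_{(-3/2, 3/2)} = sqrt(11)

E = 2, F = 3, G = 10, so EG − F² = 11. Taking the positive square root: √(EG − F²) = sqrt(11). At (u, v) = (-3/2, 3/2): sqrt(11).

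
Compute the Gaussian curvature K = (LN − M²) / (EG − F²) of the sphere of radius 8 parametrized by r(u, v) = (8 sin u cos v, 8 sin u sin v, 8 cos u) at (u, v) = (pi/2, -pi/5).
K = 1/64

Coefficients of the first fundamental form: E = 64, F = 0, G = 64*sin(u)^2.
Coefficients of the second fundamental form: L = -8*sin(u)/Abs(sin(u)), M = 0, N = -8*sin(u)^3/Abs(sin(u)).
Assemble K = (LN − M²)/(EG − F²) = 1/64. At (u, v) = (pi/2, -pi/5): K = 1/64.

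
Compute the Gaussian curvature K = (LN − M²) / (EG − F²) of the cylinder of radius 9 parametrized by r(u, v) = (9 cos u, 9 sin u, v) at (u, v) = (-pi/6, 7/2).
K = 0

Coefficients of the first fundamental form: E = 81, F = 0, G = 1.
Coefficients of the second fundamental form: L = -9, M = 0, N = 0.
Assemble K = (LN − M²)/(EG − F²) = 0. At (u, v) = (-pi/6, 7/2): K = 0.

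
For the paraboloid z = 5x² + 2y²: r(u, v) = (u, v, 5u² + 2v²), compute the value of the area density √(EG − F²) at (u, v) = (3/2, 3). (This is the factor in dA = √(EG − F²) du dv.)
√(EG − F²)|_{(3/2, 3)} = sqrt(370)

E = 100*u^2 + 1, F = 40*u*v, G = 16*v^2 + 1, so EG − F² = 100*u^2 + 16*v^2 + 1. Taking the positive square root: √(EG − F²) = sqrt(100*u^2 + 16*v^2 + 1). At (u, v) = (3/2, 3): sqrt(370).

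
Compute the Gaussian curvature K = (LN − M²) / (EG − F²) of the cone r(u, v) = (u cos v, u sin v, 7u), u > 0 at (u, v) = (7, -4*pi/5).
K = 0

Coefficients of the first fundamental form: E = 50, F = 0, G = u^2.
Coefficients of the second fundamental form: L = 0, M = 0, N = 7*sqrt(2)*u^2/(10*Abs(u)).
Assemble K = (LN − M²)/(EG − F²) = 0. At (u, v) = (7, -4*pi/5): K = 0.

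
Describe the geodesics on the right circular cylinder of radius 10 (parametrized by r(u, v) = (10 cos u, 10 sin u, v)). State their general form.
The cylinder is flat (K = 0) and locally isometric to the plane via the development (u, v) ↦ (10 u, v). Geodesics are the pre-images of straight lines: circles (v constant), vertical lines (u constant), and helices (v = c · u + d) for constants c, d.

A right cylinder has E = 10², F = 0, G = 1, so EG − F² = 10², and L = −10, M = N = 0, giving K = (LN − M²)/(EG − F²) = 0 everywhere. A flat surface is locally isometric to the Euclidean plane via the map (u, v) ↦ (10 u, v). Straight lines in the (x̃, ỹ) plane pull back to: (a) horizontal circles (v = const), (b) vertical generators (u = const), and (c) helices (10 u tan θ = v, i.e. v = c · u + d).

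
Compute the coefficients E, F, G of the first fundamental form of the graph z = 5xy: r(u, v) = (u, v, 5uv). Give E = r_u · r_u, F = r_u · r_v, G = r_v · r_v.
E = 25*v^2 + 1;  F = 25*u*v;  G = 25*u^2 + 1

Compute partials: r_u = (1, 0, 5*v), r_v = (0, 1, 5*u). Then
  E = r_u · r_u = 25*v^2 + 1,
  F = r_u · r_v = 25*u*v,
  G = r_v · r_v = 25*u^2 + 1.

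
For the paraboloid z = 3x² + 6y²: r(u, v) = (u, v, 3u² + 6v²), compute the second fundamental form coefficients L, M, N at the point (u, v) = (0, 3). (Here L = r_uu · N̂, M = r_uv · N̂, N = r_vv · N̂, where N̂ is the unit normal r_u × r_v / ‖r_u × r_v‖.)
L = 6*sqrt(1297)/1297;  M = 0;  N = 12*sqrt(1297)/1297

Compute the unit normal N̂(u, v) = (-6*u/sqrt(36*u^2 + 144*v^2 + 1), -12*v/sqrt(36*u^2 + 144*v^2 + 1), 1/sqrt(36*u^2 + 144*v^2 + 1)), and the second partials r_uu, r_uv, r_vv. Take dot products:
  L(u, v) = r_uu · N̂ = 6/sqrt(36*u^2 + 144*v^2 + 1),
  M(u, v) = r_uv · N̂ = 0,
  N(u, v) = r_vv · N̂ = 12/sqrt(36*u^2 + 144*v^2 + 1).
Evaluating at (u, v) = (0, 3):
  L = 6*sqrt(1297)/1297, M = 0, N = 12*sqrt(1297)/1297.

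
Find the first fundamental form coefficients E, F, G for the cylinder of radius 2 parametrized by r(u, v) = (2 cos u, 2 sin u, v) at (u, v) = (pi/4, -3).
E = 4;  F = 0;  G = 1

Partials: r_u = (-2*sin(u), 2*cos(u), 0), r_v = (0, 0, 1). As functions of (u, v):
  E = r_u · r_u = 4,
  F = r_u · r_v = 0,
  G = r_v · r_v = 1.
Evaluating at (u, v) = (pi/4, -3): E = 4, F = 0, G = 1.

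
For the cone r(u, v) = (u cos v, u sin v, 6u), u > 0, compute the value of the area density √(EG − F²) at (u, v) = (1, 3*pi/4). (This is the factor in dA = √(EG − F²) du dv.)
√(EG − F²)|_{(1, 3*pi/4)} = sqrt(37)

E = 37, F = 0, G = u^2, so EG − F² = 37*u^2. Taking the positive square root: √(EG − F²) = sqrt(37)*Abs(u). At (u, v) = (1, 3*pi/4): sqrt(37).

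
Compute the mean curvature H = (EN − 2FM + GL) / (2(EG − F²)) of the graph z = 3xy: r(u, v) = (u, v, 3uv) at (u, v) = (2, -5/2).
H = 1080*sqrt(373)/139129

With E = 9*v^2 + 1, F = 9*u*v, G = 9*u^2 + 1, L = 0, M = 3/sqrt(9*u^2 + 9*v^2 + 1), N = 0, assemble
  H = (EN − 2FM + GL) / (2(EG − F²)) = -27*u*v/(9*u^2 + 9*v^2 + 1)^(3/2).
At (u, v) = (2, -5/2): H = 1080*sqrt(373)/139129.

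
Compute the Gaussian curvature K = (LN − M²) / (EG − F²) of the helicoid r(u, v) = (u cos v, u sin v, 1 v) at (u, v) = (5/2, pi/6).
K = -16/841

Coefficients of the first fundamental form: E = 1, F = 0, G = u^2 + 1.
Coefficients of the second fundamental form: L = 0, M = -1/sqrt(u^2 + 1), N = 0.
Assemble K = (LN − M²)/(EG − F²) = -1/(u^2 + 1)^2. At (u, v) = (5/2, pi/6): K = -16/841.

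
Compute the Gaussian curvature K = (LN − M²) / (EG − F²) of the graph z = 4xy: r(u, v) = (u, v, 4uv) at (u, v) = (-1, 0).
K = -16/289

Coefficients of the first fundamental form: E = 16*v^2 + 1, F = 16*u*v, G = 16*u^2 + 1.
Coefficients of the second fundamental form: L = 0, M = 4/sqrt(16*u^2 + 16*v^2 + 1), N = 0.
Assemble K = (LN − M²)/(EG − F²) = -16/(256*u^4 + 512*u^2*v^2 + 32*u^2 + 256*v^4 + 32*v^2 + 1). At (u, v) = (-1, 0): K = -16/289.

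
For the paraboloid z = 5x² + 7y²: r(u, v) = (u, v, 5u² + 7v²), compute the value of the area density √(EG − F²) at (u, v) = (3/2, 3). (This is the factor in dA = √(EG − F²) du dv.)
√(EG − F²)|_{(3/2, 3)} = sqrt(1990)

E = 100*u^2 + 1, F = 140*u*v, G = 196*v^2 + 1, so EG − F² = 100*u^2 + 196*v^2 + 1. Taking the positive square root: √(EG − F²) = sqrt(100*u^2 + 196*v^2 + 1). At (u, v) = (3/2, 3): sqrt(1990).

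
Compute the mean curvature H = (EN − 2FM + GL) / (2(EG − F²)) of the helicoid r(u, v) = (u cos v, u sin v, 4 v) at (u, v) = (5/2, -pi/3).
H = 0

With E = 1, F = 0, G = u^2 + 16, L = 0, M = -4/sqrt(u^2 + 16), N = 0, assemble
  H = (EN − 2FM + GL) / (2(EG − F²)) = 0.
At (u, v) = (5/2, -pi/3): H = 0.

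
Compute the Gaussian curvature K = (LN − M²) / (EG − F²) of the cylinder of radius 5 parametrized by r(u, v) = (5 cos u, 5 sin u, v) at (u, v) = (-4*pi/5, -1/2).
K = 0

Coefficients of the first fundamental form: E = 25, F = 0, G = 1.
Coefficients of the second fundamental form: L = -5, M = 0, N = 0.
Assemble K = (LN − M²)/(EG − F²) = 0. At (u, v) = (-4*pi/5, -1/2): K = 0.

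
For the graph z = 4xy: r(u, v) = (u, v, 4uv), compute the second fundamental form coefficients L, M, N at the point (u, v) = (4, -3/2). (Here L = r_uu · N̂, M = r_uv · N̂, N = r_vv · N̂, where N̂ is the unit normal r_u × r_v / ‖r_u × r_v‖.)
L = 0;  M = 4*sqrt(293)/293;  N = 0

Compute the unit normal N̂(u, v) = (-4*v/sqrt(16*u^2 + 16*v^2 + 1), -4*u/sqrt(16*u^2 + 16*v^2 + 1), 1/sqrt(16*u^2 + 16*v^2 + 1)), and the second partials r_uu, r_uv, r_vv. Take dot products:
  L(u, v) = r_uu · N̂ = 0,
  M(u, v) = r_uv · N̂ = 4/sqrt(16*u^2 + 16*v^2 + 1),
  N(u, v) = r_vv · N̂ = 0.
Evaluating at (u, v) = (4, -3/2):
  L = 0, M = 4*sqrt(293)/293, N = 0.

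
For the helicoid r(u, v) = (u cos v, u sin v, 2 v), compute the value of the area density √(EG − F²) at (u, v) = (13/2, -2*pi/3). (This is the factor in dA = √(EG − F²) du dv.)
√(EG − F²)|_{(13/2, -2*pi/3)} = sqrt(185)/2

E = 1, F = 0, G = u^2 + 4, so EG − F² = u^2 + 4. Taking the positive square root: √(EG − F²) = sqrt(u^2 + 4). At (u, v) = (13/2, -2*pi/3): sqrt(185)/2.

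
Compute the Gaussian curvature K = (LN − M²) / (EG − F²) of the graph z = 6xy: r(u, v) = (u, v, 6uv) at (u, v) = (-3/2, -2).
K = -9/12769

Coefficients of the first fundamental form: E = 36*v^2 + 1, F = 36*u*v, G = 36*u^2 + 1.
Coefficients of the second fundamental form: L = 0, M = 6/sqrt(36*u^2 + 36*v^2 + 1), N = 0.
Assemble K = (LN − M²)/(EG − F²) = -36/(1296*u^4 + 2592*u^2*v^2 + 72*u^2 + 1296*v^4 + 72*v^2 + 1). At (u, v) = (-3/2, -2): K = -9/12769.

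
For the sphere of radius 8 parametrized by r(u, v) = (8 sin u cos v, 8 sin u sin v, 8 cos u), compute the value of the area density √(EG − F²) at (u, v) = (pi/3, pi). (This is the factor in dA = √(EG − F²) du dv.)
√(EG − F²)|_{(pi/3, pi)} = 32*sqrt(3)

E = 64, F = 0, G = 64*sin(u)^2, so EG − F² = 4096*sin(u)^2. Taking the positive square root: √(EG − F²) = 64*Abs(sin(u)). At (u, v) = (pi/3, pi): 32*sqrt(3).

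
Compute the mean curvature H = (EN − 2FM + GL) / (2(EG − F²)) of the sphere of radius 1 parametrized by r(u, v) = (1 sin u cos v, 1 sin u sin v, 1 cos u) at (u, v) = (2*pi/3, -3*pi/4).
H = -1

With E = 1, F = 0, G = sin(u)^2, L = -sin(u)/Abs(sin(u)), M = 0, N = -sin(u)^3/Abs(sin(u)), assemble
  H = (EN − 2FM + GL) / (2(EG − F²)) = -sin(u)/Abs(sin(u)).
At (u, v) = (2*pi/3, -3*pi/4): H = -1.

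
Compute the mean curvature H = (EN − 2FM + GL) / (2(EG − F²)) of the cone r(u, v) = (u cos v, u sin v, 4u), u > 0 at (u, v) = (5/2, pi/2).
H = 4*sqrt(17)/85

With E = 17, F = 0, G = u^2, L = 0, M = 0, N = 4*sqrt(17)*u^2/(17*Abs(u)), assemble
  H = (EN − 2FM + GL) / (2(EG − F²)) = 2*sqrt(17)/(17*Abs(u)).
At (u, v) = (5/2, pi/2): H = 4*sqrt(17)/85.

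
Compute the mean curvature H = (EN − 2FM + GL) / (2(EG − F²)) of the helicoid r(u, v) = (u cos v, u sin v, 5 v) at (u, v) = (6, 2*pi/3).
H = 0

With E = 1, F = 0, G = u^2 + 25, L = 0, M = -5/sqrt(u^2 + 25), N = 0, assemble
  H = (EN − 2FM + GL) / (2(EG − F²)) = 0.
At (u, v) = (6, 2*pi/3): H = 0.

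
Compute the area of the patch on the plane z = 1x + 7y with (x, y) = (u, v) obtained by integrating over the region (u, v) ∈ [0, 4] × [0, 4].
Area = 16*sqrt(51)

Area = ∫∫ √(EG − F²) du dv with √(EG − F²) = sqrt(51). Integrating over [0, 4] × [0, 4] gives 16*sqrt(51).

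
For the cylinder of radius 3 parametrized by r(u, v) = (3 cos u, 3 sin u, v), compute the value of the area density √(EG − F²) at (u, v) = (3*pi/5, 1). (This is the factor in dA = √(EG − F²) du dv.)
√(EG − F²)|_{(3*pi/5, 1)} = 3

E = 9, F = 0, G = 1, so EG − F² = 9. Taking the positive square root: √(EG − F²) = 3. At (u, v) = (3*pi/5, 1): 3.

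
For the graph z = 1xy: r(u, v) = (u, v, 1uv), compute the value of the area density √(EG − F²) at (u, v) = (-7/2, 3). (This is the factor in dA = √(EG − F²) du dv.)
√(EG − F²)|_{(-7/2, 3)} = sqrt(89)/2

E = v^2 + 1, F = u*v, G = u^2 + 1, so EG − F² = u^2 + v^2 + 1. Taking the positive square root: √(EG − F²) = sqrt(u^2 + v^2 + 1). At (u, v) = (-7/2, 3): sqrt(89)/2.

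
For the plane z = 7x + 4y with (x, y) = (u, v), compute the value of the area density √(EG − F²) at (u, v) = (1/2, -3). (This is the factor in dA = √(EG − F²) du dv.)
√(EG − F²)|_{(1/2, -3)} = sqrt(66)

E = 50, F = 28, G = 17, so EG − F² = 66. Taking the positive square root: √(EG − F²) = sqrt(66). At (u, v) = (1/2, -3): sqrt(66).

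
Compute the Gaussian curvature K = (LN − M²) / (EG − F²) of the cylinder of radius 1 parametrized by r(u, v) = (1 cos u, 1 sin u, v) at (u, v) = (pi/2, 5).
K = 0

Coefficients of the first fundamental form: E = 1, F = 0, G = 1.
Coefficients of the second fundamental form: L = -1, M = 0, N = 0.
Assemble K = (LN − M²)/(EG − F²) = 0. At (u, v) = (pi/2, 5): K = 0.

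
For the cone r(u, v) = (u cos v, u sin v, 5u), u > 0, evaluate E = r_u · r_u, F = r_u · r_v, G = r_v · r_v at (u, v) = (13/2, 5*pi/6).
E = 26;  F = 0;  G = 169/4

Partials: r_u = (cos(v), sin(v), 5), r_v = (-u*sin(v), u*cos(v), 0). As functions of (u, v):
  E = r_u · r_u = 26,
  F = r_u · r_v = 0,
  G = r_v · r_v = u^2.
Evaluating at (u, v) = (13/2, 5*pi/6): E = 26, F = 0, G = 169/4.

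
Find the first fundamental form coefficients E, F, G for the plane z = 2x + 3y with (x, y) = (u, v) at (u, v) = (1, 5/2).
E = 5;  F = 6;  G = 10

Partials: r_u = (1, 0, 2), r_v = (0, 1, 3). As functions of (u, v):
  E = r_u · r_u = 5,
  F = r_u · r_v = 6,
  G = r_v · r_v = 10.
Evaluating at (u, v) = (1, 5/2): E = 5, F = 6, G = 10.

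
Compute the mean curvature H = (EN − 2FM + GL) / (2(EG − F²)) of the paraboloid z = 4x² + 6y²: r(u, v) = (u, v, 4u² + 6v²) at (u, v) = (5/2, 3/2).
H = 3706*sqrt(29)/105125

With E = 64*u^2 + 1, F = 96*u*v, G = 144*v^2 + 1, L = 8/sqrt(64*u^2 + 144*v^2 + 1), M = 0, N = 12/sqrt(64*u^2 + 144*v^2 + 1), assemble
  H = (EN − 2FM + GL) / (2(EG − F²)) = 2*(192*u^2 + 288*v^2 + 5)/(64*u^2 + 144*v^2 + 1)^(3/2).
At (u, v) = (5/2, 3/2): H = 3706*sqrt(29)/105125.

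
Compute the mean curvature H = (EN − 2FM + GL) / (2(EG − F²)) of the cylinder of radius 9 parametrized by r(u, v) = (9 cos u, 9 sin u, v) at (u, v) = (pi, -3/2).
H = -1/18

With E = 81, F = 0, G = 1, L = -9, M = 0, N = 0, assemble
  H = (EN − 2FM + GL) / (2(EG − F²)) = -1/18.
At (u, v) = (pi, -3/2): H = -1/18.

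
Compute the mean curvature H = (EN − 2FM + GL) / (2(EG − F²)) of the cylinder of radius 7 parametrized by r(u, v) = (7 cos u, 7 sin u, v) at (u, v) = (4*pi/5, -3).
H = -1/14

With E = 49, F = 0, G = 1, L = -7, M = 0, N = 0, assemble
  H = (EN − 2FM + GL) / (2(EG − F²)) = -1/14.
At (u, v) = (4*pi/5, -3): H = -1/14.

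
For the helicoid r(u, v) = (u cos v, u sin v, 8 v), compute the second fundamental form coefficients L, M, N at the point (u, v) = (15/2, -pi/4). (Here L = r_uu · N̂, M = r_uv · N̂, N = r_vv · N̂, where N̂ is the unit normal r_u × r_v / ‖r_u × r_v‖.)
L = 0;  M = -16*sqrt(481)/481;  N = 0

Compute the unit normal N̂(u, v) = (8*sin(v)/sqrt(u^2 + 64), -8*cos(v)/sqrt(u^2 + 64), u/sqrt(u^2 + 64)), and the second partials r_uu, r_uv, r_vv. Take dot products:
  L(u, v) = r_uu · N̂ = 0,
  M(u, v) = r_uv · N̂ = -8/sqrt(u^2 + 64),
  N(u, v) = r_vv · N̂ = 0.
Evaluating at (u, v) = (15/2, -pi/4):
  L = 0, M = -16*sqrt(481)/481, N = 0.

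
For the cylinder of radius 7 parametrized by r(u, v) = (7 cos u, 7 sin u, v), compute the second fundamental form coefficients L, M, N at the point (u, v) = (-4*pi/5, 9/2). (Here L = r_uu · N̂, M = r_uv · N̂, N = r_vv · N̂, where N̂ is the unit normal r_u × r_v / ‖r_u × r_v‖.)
L = -7;  M = 0;  N = 0

Compute the unit normal N̂(u, v) = (cos(u), sin(u), 0), and the second partials r_uu, r_uv, r_vv. Take dot products:
  L(u, v) = r_uu · N̂ = -7,
  M(u, v) = r_uv · N̂ = 0,
  N(u, v) = r_vv · N̂ = 0.
Evaluating at (u, v) = (-4*pi/5, 9/2):
  L = -7, M = 0, N = 0.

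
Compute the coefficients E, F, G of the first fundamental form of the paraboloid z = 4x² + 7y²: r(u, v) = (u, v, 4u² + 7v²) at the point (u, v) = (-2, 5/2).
E = 257;  F = -560;  G = 1226

Partials: r_u = (1, 0, 8*u), r_v = (0, 1, 14*v). As functions of (u, v):
  E = r_u · r_u = 64*u^2 + 1,
  F = r_u · r_v = 112*u*v,
  G = r_v · r_v = 196*v^2 + 1.
Evaluating at (u, v) = (-2, 5/2): E = 257, F = -560, G = 1226.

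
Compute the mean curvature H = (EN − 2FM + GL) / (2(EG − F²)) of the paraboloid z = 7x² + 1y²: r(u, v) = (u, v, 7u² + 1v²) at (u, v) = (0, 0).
H = 8

With E = 196*u^2 + 1, F = 28*u*v, G = 4*v^2 + 1, L = 14/sqrt(196*u^2 + 4*v^2 + 1), M = 0, N = 2/sqrt(196*u^2 + 4*v^2 + 1), assemble
  H = (EN − 2FM + GL) / (2(EG − F²)) = 4*(49*u^2 + 7*v^2 + 2)/(196*u^2 + 4*v^2 + 1)^(3/2).
At (u, v) = (0, 0): H = 8.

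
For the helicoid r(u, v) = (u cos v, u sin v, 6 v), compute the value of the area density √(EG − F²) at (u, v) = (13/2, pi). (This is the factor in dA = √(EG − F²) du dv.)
√(EG − F²)|_{(13/2, pi)} = sqrt(313)/2

E = 1, F = 0, G = u^2 + 36, so EG − F² = u^2 + 36. Taking the positive square root: √(EG − F²) = sqrt(u^2 + 36). At (u, v) = (13/2, pi): sqrt(313)/2.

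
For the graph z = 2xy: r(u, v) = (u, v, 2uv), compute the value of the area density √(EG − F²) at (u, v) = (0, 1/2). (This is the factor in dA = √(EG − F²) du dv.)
√(EG − F²)|_{(0, 1/2)} = sqrt(2)

E = 4*v^2 + 1, F = 4*u*v, G = 4*u^2 + 1, so EG − F² = 4*u^2 + 4*v^2 + 1. Taking the positive square root: √(EG − F²) = sqrt(4*u^2 + 4*v^2 + 1). At (u, v) = (0, 1/2): sqrt(2).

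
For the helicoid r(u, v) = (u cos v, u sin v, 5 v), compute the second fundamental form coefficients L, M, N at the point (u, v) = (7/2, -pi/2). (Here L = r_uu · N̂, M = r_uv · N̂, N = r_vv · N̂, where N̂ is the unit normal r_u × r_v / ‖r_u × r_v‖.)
L = 0;  M = -10*sqrt(149)/149;  N = 0

Compute the unit normal N̂(u, v) = (5*sin(v)/sqrt(u^2 + 25), -5*cos(v)/sqrt(u^2 + 25), u/sqrt(u^2 + 25)), and the second partials r_uu, r_uv, r_vv. Take dot products:
  L(u, v) = r_uu · N̂ = 0,
  M(u, v) = r_uv · N̂ = -5/sqrt(u^2 + 25),
  N(u, v) = r_vv · N̂ = 0.
Evaluating at (u, v) = (7/2, -pi/2):
  L = 0, M = -10*sqrt(149)/149, N = 0.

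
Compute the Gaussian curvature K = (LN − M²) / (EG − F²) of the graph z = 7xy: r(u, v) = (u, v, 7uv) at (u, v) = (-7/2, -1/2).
K = -196/1505529

Coefficients of the first fundamental form: E = 49*v^2 + 1, F = 49*u*v, G = 49*u^2 + 1.
Coefficients of the second fundamental form: L = 0, M = 7/sqrt(49*u^2 + 49*v^2 + 1), N = 0.
Assemble K = (LN − M²)/(EG − F²) = -49/(2401*u^4 + 4802*u^2*v^2 + 98*u^2 + 2401*v^4 + 98*v^2 + 1). At (u, v) = (-7/2, -1/2): K = -196/1505529.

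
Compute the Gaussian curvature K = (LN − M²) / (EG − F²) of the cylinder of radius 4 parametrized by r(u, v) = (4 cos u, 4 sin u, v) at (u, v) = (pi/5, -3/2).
K = 0

Coefficients of the first fundamental form: E = 16, F = 0, G = 1.
Coefficients of the second fundamental form: L = -4, M = 0, N = 0.
Assemble K = (LN − M²)/(EG − F²) = 0. At (u, v) = (pi/5, -3/2): K = 0.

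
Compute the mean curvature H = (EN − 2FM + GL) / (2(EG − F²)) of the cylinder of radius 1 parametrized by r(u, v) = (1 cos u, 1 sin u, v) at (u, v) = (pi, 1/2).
H = -1/2

With E = 1, F = 0, G = 1, L = -1, M = 0, N = 0, assemble
  H = (EN − 2FM + GL) / (2(EG − F²)) = -1/2.
At (u, v) = (pi, 1/2): H = -1/2.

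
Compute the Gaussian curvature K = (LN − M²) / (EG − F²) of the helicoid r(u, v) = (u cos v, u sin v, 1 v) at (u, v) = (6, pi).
K = -1/1369

Coefficients of the first fundamental form: E = 1, F = 0, G = u^2 + 1.
Coefficients of the second fundamental form: L = 0, M = -1/sqrt(u^2 + 1), N = 0.
Assemble K = (LN − M²)/(EG − F²) = -1/(u^2 + 1)^2. At (u, v) = (6, pi): K = -1/1369.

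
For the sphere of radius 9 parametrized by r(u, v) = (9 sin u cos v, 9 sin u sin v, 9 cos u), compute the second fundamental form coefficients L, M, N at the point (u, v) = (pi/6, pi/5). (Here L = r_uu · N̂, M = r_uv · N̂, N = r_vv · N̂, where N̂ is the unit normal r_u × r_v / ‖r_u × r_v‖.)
L = -9;  M = 0;  N = -9/4

Compute the unit normal N̂(u, v) = (sin(u)^2*cos(v)/Abs(sin(u)), sin(u)^2*sin(v)/Abs(sin(u)), sin(2*u)/(2*Abs(sin(u)))), and the second partials r_uu, r_uv, r_vv. Take dot products:
  L(u, v) = r_uu · N̂ = -9*sin(u)/Abs(sin(u)),
  M(u, v) = r_uv · N̂ = 0,
  N(u, v) = r_vv · N̂ = -9*sin(u)^3/Abs(sin(u)).
Evaluating at (u, v) = (pi/6, pi/5):
  L = -9, M = 0, N = -9/4.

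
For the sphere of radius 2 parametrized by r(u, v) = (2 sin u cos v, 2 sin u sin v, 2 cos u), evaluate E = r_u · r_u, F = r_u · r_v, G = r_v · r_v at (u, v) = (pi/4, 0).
E = 4;  F = 0;  G = 2

Partials: r_u = (2*cos(u)*cos(v), 2*sin(v)*cos(u), -2*sin(u)), r_v = (-2*sin(u)*sin(v), 2*sin(u)*cos(v), 0). As functions of (u, v):
  E = r_u · r_u = 4,
  F = r_u · r_v = 0,
  G = r_v · r_v = 4*sin(u)^2.
Evaluating at (u, v) = (pi/4, 0): E = 4, F = 0, G = 2.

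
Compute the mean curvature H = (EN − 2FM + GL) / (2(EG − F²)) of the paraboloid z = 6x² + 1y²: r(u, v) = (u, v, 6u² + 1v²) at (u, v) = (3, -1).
H = 1327*sqrt(1301)/1692601

With E = 144*u^2 + 1, F = 24*u*v, G = 4*v^2 + 1, L = 12/sqrt(144*u^2 + 4*v^2 + 1), M = 0, N = 2/sqrt(144*u^2 + 4*v^2 + 1), assemble
  H = (EN − 2FM + GL) / (2(EG − F²)) = (144*u^2 + 24*v^2 + 7)/(144*u^2 + 4*v^2 + 1)^(3/2).
At (u, v) = (3, -1): H = 1327*sqrt(1301)/1692601.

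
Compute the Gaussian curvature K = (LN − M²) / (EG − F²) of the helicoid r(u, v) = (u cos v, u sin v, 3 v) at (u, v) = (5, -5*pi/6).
K = -9/1156

Coefficients of the first fundamental form: E = 1, F = 0, G = u^2 + 9.
Coefficients of the second fundamental form: L = 0, M = -3/sqrt(u^2 + 9), N = 0.
Assemble K = (LN − M²)/(EG − F²) = -9/(u^2 + 9)^2. At (u, v) = (5, -5*pi/6): K = -9/1156.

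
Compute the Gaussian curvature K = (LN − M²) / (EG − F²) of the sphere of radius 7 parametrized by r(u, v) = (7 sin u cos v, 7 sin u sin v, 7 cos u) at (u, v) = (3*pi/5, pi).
K = 1/49

Coefficients of the first fundamental form: E = 49, F = 0, G = 49*sin(u)^2.
Coefficients of the second fundamental form: L = -7*sin(u)/Abs(sin(u)), M = 0, N = -7*sin(u)^3/Abs(sin(u)).
Assemble K = (LN − M²)/(EG − F²) = 1/49. At (u, v) = (3*pi/5, pi): K = 1/49.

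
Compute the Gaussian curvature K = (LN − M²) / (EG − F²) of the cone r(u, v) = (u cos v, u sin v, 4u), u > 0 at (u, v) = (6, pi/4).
K = 0

Coefficients of the first fundamental form: E = 17, F = 0, G = u^2.
Coefficients of the second fundamental form: L = 0, M = 0, N = 4*sqrt(17)*u^2/(17*Abs(u)).
Assemble K = (LN − M²)/(EG − F²) = 0. At (u, v) = (6, pi/4): K = 0.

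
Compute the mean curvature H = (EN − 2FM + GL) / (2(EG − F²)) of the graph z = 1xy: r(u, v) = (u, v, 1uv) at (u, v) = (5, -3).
H = 3*sqrt(35)/245

With E = v^2 + 1, F = u*v, G = u^2 + 1, L = 0, M = 1/sqrt(u^2 + v^2 + 1), N = 0, assemble
  H = (EN − 2FM + GL) / (2(EG − F²)) = -u*v/(u^2 + v^2 + 1)^(3/2).
At (u, v) = (5, -3): H = 3*sqrt(35)/245.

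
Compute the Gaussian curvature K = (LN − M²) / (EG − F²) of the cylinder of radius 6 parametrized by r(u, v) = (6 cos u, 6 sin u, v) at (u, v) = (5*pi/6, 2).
K = 0

Coefficients of the first fundamental form: E = 36, F = 0, G = 1.
Coefficients of the second fundamental form: L = -6, M = 0, N = 0.
Assemble K = (LN − M²)/(EG − F²) = 0. At (u, v) = (5*pi/6, 2): K = 0.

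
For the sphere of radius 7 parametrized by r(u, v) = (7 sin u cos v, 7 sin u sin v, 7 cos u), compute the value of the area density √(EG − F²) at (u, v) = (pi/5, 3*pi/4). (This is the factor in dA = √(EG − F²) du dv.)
√(EG − F²)|_{(pi/5, 3*pi/4)} = 49*sqrt(10 - 2*sqrt(5))/4

E = 49, F = 0, G = 49*sin(u)^2, so EG − F² = 2401*sin(u)^2. Taking the positive square root: √(EG − F²) = 49*Abs(sin(u)). At (u, v) = (pi/5, 3*pi/4): 49*sqrt(10 - 2*sqrt(5))/4.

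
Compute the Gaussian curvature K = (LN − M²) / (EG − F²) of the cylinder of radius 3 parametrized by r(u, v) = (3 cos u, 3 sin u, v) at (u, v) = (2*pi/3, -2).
K = 0

Coefficients of the first fundamental form: E = 9, F = 0, G = 1.
Coefficients of the second fundamental form: L = -3, M = 0, N = 0.
Assemble K = (LN − M²)/(EG − F²) = 0. At (u, v) = (2*pi/3, -2): K = 0.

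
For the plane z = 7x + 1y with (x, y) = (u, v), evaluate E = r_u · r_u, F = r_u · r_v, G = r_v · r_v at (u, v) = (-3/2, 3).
E = 50;  F = 7;  G = 2

Partials: r_u = (1, 0, 7), r_v = (0, 1, 1). As functions of (u, v):
  E = r_u · r_u = 50,
  F = r_u · r_v = 7,
  G = r_v · r_v = 2.
Evaluating at (u, v) = (-3/2, 3): E = 50, F = 7, G = 2.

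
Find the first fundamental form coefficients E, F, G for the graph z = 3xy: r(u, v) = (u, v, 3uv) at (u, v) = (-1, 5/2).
E = 229/4;  F = -45/2;  G = 10

Partials: r_u = (1, 0, 3*v), r_v = (0, 1, 3*u). As functions of (u, v):
  E = r_u · r_u = 9*v^2 + 1,
  F = r_u · r_v = 9*u*v,
  G = r_v · r_v = 9*u^2 + 1.
Evaluating at (u, v) = (-1, 5/2): E = 229/4, F = -45/2, G = 10.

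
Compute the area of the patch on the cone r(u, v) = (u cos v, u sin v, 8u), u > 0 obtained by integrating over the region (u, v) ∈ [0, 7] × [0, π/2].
Area = 49*sqrt(65)*pi/4

Area = ∫∫ √(EG − F²) du dv with √(EG − F²) = sqrt(65)*Abs(u). Integrating over [0, 7] × [0, π/2] gives 49*sqrt(65)*pi/4.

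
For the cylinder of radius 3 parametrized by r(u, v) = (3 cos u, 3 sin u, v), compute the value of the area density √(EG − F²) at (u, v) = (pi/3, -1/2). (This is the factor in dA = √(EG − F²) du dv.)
√(EG − F²)|_{(pi/3, -1/2)} = 3

E = 9, F = 0, G = 1, so EG − F² = 9. Taking the positive square root: √(EG − F²) = 3. At (u, v) = (pi/3, -1/2): 3.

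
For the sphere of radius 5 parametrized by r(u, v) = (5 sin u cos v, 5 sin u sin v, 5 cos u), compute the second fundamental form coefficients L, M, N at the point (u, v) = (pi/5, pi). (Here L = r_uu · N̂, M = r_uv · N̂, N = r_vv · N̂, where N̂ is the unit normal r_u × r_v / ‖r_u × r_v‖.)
L = -5;  M = 0;  N = -25/8 + 5*sqrt(5)/8

Compute the unit normal N̂(u, v) = (sin(u)^2*cos(v)/Abs(sin(u)), sin(u)^2*sin(v)/Abs(sin(u)), sin(2*u)/(2*Abs(sin(u)))), and the second partials r_uu, r_uv, r_vv. Take dot products:
  L(u, v) = r_uu · N̂ = -5*sin(u)/Abs(sin(u)),
  M(u, v) = r_uv · N̂ = 0,
  N(u, v) = r_vv · N̂ = -5*sin(u)^3/Abs(sin(u)).
Evaluating at (u, v) = (pi/5, pi):
  L = -5, M = 0, N = -25/8 + 5*sqrt(5)/8.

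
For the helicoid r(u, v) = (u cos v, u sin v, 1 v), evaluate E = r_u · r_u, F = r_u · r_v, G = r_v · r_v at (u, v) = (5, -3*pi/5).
E = 1;  F = 0;  G = 26

Partials: r_u = (cos(v), sin(v), 0), r_v = (-u*sin(v), u*cos(v), 1). As functions of (u, v):
  E = r_u · r_u = 1,
  F = r_u · r_v = 0,
  G = r_v · r_v = u^2 + 1.
Evaluating at (u, v) = (5, -3*pi/5): E = 1, F = 0, G = 26.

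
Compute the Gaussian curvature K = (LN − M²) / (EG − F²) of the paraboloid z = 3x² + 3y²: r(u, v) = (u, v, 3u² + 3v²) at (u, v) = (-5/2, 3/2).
K = 36/94249

Coefficients of the first fundamental form: E = 36*u^2 + 1, F = 36*u*v, G = 36*v^2 + 1.
Coefficients of the second fundamental form: L = 6/sqrt(36*u^2 + 36*v^2 + 1), M = 0, N = 6/sqrt(36*u^2 + 36*v^2 + 1).
Assemble K = (LN − M²)/(EG − F²) = 36/(1296*u^4 + 2592*u^2*v^2 + 72*u^2 + 1296*v^4 + 72*v^2 + 1). At (u, v) = (-5/2, 3/2): K = 36/94249.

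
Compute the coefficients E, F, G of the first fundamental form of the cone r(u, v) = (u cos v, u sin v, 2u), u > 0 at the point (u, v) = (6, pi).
E = 5;  F = 0;  G = 36

Partials: r_u = (cos(v), sin(v), 2), r_v = (-u*sin(v), u*cos(v), 0). As functions of (u, v):
  E = r_u · r_u = 5,
  F = r_u · r_v = 0,
  G = r_v · r_v = u^2.
Evaluating at (u, v) = (6, pi): E = 5, F = 0, G = 36.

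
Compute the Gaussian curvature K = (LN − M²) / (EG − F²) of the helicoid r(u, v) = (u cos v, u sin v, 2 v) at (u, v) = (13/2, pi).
K = -64/34225

Coefficients of the first fundamental form: E = 1, F = 0, G = u^2 + 4.
Coefficients of the second fundamental form: L = 0, M = -2/sqrt(u^2 + 4), N = 0.
Assemble K = (LN − M²)/(EG − F²) = -4/(u^2 + 4)^2. At (u, v) = (13/2, pi): K = -64/34225.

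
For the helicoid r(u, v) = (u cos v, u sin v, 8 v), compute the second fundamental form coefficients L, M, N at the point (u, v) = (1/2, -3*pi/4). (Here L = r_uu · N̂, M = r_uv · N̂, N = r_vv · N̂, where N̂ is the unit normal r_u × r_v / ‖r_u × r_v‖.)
L = 0;  M = -16*sqrt(257)/257;  N = 0

Compute the unit normal N̂(u, v) = (8*sin(v)/sqrt(u^2 + 64), -8*cos(v)/sqrt(u^2 + 64), u/sqrt(u^2 + 64)), and the second partials r_uu, r_uv, r_vv. Take dot products:
  L(u, v) = r_uu · N̂ = 0,
  M(u, v) = r_uv · N̂ = -8/sqrt(u^2 + 64),
  N(u, v) = r_vv · N̂ = 0.
Evaluating at (u, v) = (1/2, -3*pi/4):
  L = 0, M = -16*sqrt(257)/257, N = 0.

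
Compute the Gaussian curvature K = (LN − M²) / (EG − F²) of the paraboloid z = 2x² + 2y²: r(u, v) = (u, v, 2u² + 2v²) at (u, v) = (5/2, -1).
K = 16/13689

Coefficients of the first fundamental form: E = 16*u^2 + 1, F = 16*u*v, G = 16*v^2 + 1.
Coefficients of the second fundamental form: L = 4/sqrt(16*u^2 + 16*v^2 + 1), M = 0, N = 4/sqrt(16*u^2 + 16*v^2 + 1).
Assemble K = (LN − M²)/(EG − F²) = 16/(256*u^4 + 512*u^2*v^2 + 32*u^2 + 256*v^4 + 32*v^2 + 1). At (u, v) = (5/2, -1): K = 16/13689.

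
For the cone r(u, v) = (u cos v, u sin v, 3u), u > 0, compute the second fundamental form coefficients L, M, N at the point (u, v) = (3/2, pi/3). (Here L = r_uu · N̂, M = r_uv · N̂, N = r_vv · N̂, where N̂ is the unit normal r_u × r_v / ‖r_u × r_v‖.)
L = 0;  M = 0;  N = 9*sqrt(10)/20

Compute the unit normal N̂(u, v) = (-3*sqrt(10)*u*cos(v)/(10*Abs(u)), -3*sqrt(10)*u*sin(v)/(10*Abs(u)), sqrt(10)*u/(10*Abs(u))), and the second partials r_uu, r_uv, r_vv. Take dot products:
  L(u, v) = r_uu · N̂ = 0,
  M(u, v) = r_uv · N̂ = 0,
  N(u, v) = r_vv · N̂ = 3*sqrt(10)*u^2/(10*Abs(u)).
Evaluating at (u, v) = (3/2, pi/3):
  L = 0, M = 0, N = 9*sqrt(10)/20.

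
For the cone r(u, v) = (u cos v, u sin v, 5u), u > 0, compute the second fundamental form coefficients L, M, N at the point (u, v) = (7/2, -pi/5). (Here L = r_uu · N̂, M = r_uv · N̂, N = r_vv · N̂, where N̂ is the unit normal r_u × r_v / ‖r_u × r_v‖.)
L = 0;  M = 0;  N = 35*sqrt(26)/52

Compute the unit normal N̂(u, v) = (-5*sqrt(26)*u*cos(v)/(26*Abs(u)), -5*sqrt(26)*u*sin(v)/(26*Abs(u)), sqrt(26)*u/(26*Abs(u))), and the second partials r_uu, r_uv, r_vv. Take dot products:
  L(u, v) = r_uu · N̂ = 0,
  M(u, v) = r_uv · N̂ = 0,
  N(u, v) = r_vv · N̂ = 5*sqrt(26)*u^2/(26*Abs(u)).
Evaluating at (u, v) = (7/2, -pi/5):
  L = 0, M = 0, N = 35*sqrt(26)/52.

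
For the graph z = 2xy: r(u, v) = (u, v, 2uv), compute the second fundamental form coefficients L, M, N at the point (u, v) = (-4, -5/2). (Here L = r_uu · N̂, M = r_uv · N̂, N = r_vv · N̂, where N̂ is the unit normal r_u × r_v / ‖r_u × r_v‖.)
L = 0;  M = sqrt(10)/15;  N = 0

Compute the unit normal N̂(u, v) = (-2*v/sqrt(4*u^2 + 4*v^2 + 1), -2*u/sqrt(4*u^2 + 4*v^2 + 1), 1/sqrt(4*u^2 + 4*v^2 + 1)), and the second partials r_uu, r_uv, r_vv. Take dot products:
  L(u, v) = r_uu · N̂ = 0,
  M(u, v) = r_uv · N̂ = 2/sqrt(4*u^2 + 4*v^2 + 1),
  N(u, v) = r_vv · N̂ = 0.
Evaluating at (u, v) = (-4, -5/2):
  L = 0, M = sqrt(10)/15, N = 0.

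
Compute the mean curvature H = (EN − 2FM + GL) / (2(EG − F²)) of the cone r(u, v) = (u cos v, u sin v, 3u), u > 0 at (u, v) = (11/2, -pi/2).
H = 3*sqrt(10)/110

With E = 10, F = 0, G = u^2, L = 0, M = 0, N = 3*sqrt(10)*u^2/(10*Abs(u)), assemble
  H = (EN − 2FM + GL) / (2(EG − F²)) = 3*sqrt(10)/(20*Abs(u)).
At (u, v) = (11/2, -pi/2): H = 3*sqrt(10)/110.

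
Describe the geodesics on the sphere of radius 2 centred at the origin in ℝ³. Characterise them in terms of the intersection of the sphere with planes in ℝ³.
Geodesics on the sphere of radius 2 are great circles — circles of radius 2 obtained as the intersection of the sphere with planes through the origin (the centre of the sphere).

A curve α(t) of nonzero constant speed on the sphere of radius 2 is a geodesic iff its acceleration α̈ is everywhere normal to the surface, i.e. parallel to the radial vector α(t). Then d/dt(α × α̇) = α̇ × α̇ + α × α̈ = 0, so α × α̇ is a constant vector n ≠ 0 and α(t) · n = 0 for all t: α lies in the plane through the origin with normal n. The intersection of that plane with the sphere is a circle of radius 2 (a great circle). Conversely, a great circle traversed at constant speed has centripetal acceleration pointing at the origin, hence normal to the sphere, so every great circle is a geodesic.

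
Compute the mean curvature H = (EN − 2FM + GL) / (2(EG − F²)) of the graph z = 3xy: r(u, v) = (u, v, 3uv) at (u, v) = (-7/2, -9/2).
H = -1701*sqrt(1174)/689138

With E = 9*v^2 + 1, F = 9*u*v, G = 9*u^2 + 1, L = 0, M = 3/sqrt(9*u^2 + 9*v^2 + 1), N = 0, assemble
  H = (EN − 2FM + GL) / (2(EG − F²)) = -27*u*v/(9*u^2 + 9*v^2 + 1)^(3/2).
At (u, v) = (-7/2, -9/2): H = -1701*sqrt(1174)/689138.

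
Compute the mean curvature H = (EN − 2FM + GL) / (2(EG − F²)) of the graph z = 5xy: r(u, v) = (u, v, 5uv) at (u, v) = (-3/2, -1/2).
H = -375*sqrt(254)/32258

With E = 25*v^2 + 1, F = 25*u*v, G = 25*u^2 + 1, L = 0, M = 5/sqrt(25*u^2 + 25*v^2 + 1), N = 0, assemble
  H = (EN − 2FM + GL) / (2(EG − F²)) = -125*u*v/(25*u^2 + 25*v^2 + 1)^(3/2).
At (u, v) = (-3/2, -1/2): H = -375*sqrt(254)/32258.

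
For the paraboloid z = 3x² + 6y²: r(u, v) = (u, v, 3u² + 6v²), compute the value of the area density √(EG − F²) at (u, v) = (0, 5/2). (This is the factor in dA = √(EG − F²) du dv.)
√(EG − F²)|_{(0, 5/2)} = sqrt(901)

E = 36*u^2 + 1, F = 72*u*v, G = 144*v^2 + 1, so EG − F² = 36*u^2 + 144*v^2 + 1. Taking the positive square root: √(EG − F²) = sqrt(36*u^2 + 144*v^2 + 1). At (u, v) = (0, 5/2): sqrt(901).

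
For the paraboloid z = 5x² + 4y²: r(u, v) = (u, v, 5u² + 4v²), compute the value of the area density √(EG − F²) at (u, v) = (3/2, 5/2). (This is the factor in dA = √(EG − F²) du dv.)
√(EG − F²)|_{(3/2, 5/2)} = sqrt(626)

E = 100*u^2 + 1, F = 80*u*v, G = 64*v^2 + 1, so EG − F² = 100*u^2 + 64*v^2 + 1. Taking the positive square root: √(EG − F²) = sqrt(100*u^2 + 64*v^2 + 1). At (u, v) = (3/2, 5/2): sqrt(626).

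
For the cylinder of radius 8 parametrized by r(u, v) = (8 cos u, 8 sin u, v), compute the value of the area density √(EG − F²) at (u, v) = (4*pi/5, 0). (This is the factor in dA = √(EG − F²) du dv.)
√(EG − F²)|_{(4*pi/5, 0)} = 8

E = 64, F = 0, G = 1, so EG − F² = 64. Taking the positive square root: √(EG − F²) = 8. At (u, v) = (4*pi/5, 0): 8.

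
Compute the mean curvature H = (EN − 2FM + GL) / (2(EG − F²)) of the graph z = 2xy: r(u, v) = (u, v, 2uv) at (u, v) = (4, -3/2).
H = 12*sqrt(74)/1369

With E = 4*v^2 + 1, F = 4*u*v, G = 4*u^2 + 1, L = 0, M = 2/sqrt(4*u^2 + 4*v^2 + 1), N = 0, assemble
  H = (EN − 2FM + GL) / (2(EG − F²)) = -8*u*v/(4*u^2 + 4*v^2 + 1)^(3/2).
At (u, v) = (4, -3/2): H = 12*sqrt(74)/1369.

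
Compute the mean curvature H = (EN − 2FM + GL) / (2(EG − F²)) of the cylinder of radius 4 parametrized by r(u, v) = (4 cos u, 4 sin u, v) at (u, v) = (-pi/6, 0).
H = -1/8

With E = 16, F = 0, G = 1, L = -4, M = 0, N = 0, assemble
  H = (EN − 2FM + GL) / (2(EG − F²)) = -1/8.
At (u, v) = (-pi/6, 0): H = -1/8.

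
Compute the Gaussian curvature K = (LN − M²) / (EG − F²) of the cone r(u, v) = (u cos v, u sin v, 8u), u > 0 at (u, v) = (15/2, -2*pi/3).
K = 0

Coefficients of the first fundamental form: E = 65, F = 0, G = u^2.
Coefficients of the second fundamental form: L = 0, M = 0, N = 8*sqrt(65)*u^2/(65*Abs(u)).
Assemble K = (LN − M²)/(EG − F²) = 0. At (u, v) = (15/2, -2*pi/3): K = 0.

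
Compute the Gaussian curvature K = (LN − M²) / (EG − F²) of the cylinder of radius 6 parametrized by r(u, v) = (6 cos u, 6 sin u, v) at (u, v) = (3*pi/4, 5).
K = 0

Coefficients of the first fundamental form: E = 36, F = 0, G = 1.
Coefficients of the second fundamental form: L = -6, M = 0, N = 0.
Assemble K = (LN − M²)/(EG − F²) = 0. At (u, v) = (3*pi/4, 5): K = 0.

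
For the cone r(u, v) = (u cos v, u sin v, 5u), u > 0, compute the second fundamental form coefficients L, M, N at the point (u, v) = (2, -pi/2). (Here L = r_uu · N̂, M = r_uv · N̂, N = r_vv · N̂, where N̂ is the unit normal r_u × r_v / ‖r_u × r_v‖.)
L = 0;  M = 0;  N = 5*sqrt(26)/13

Compute the unit normal N̂(u, v) = (-5*sqrt(26)*u*cos(v)/(26*Abs(u)), -5*sqrt(26)*u*sin(v)/(26*Abs(u)), sqrt(26)*u/(26*Abs(u))), and the second partials r_uu, r_uv, r_vv. Take dot products:
  L(u, v) = r_uu · N̂ = 0,
  M(u, v) = r_uv · N̂ = 0,
  N(u, v) = r_vv · N̂ = 5*sqrt(26)*u^2/(26*Abs(u)).
Evaluating at (u, v) = (2, -pi/2):
  L = 0, M = 0, N = 5*sqrt(26)/13.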